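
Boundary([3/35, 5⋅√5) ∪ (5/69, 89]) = {5/69, 89}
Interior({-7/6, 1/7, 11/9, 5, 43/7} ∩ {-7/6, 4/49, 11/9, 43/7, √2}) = ∅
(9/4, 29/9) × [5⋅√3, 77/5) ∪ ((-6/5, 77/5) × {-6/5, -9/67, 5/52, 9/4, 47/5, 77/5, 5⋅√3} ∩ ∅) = (9/4, 29/9) × [5⋅√3, 77/5)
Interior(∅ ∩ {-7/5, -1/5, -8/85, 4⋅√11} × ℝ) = ∅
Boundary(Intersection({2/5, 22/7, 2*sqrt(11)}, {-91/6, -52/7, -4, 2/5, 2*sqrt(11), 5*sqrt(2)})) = {2/5, 2*sqrt(11)}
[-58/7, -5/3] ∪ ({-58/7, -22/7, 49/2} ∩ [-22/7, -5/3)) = [-58/7, -5/3]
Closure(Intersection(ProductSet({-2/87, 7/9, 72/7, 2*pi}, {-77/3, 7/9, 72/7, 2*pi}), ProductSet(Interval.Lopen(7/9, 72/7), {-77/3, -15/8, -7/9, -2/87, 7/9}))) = ProductSet({72/7, 2*pi}, {-77/3, 7/9})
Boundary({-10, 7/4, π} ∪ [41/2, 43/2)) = {-10, 7/4, 41/2, 43/2, π}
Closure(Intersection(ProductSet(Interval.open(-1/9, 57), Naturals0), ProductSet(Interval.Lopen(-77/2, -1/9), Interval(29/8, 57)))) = EmptySet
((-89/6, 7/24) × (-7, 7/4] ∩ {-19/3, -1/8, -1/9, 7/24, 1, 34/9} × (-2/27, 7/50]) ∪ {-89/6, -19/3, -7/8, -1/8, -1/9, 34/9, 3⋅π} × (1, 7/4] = ({-19/3, -1/8, -1/9} × (-2/27, 7/50]) ∪ ({-89/6, -19/3, -7/8, -1/8, -1/9, 34/9, 3⋅π} × (1, 7/4])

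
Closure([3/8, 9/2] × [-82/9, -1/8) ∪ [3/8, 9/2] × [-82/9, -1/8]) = [3/8, 9/2] × [-82/9, -1/8]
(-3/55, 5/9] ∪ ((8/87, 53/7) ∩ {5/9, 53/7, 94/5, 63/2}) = (-3/55, 5/9]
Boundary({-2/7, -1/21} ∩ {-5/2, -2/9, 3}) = ∅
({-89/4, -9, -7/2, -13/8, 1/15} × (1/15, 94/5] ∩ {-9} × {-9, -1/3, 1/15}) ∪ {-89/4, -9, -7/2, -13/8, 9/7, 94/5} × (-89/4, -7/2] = {-89/4, -9, -7/2, -13/8, 9/7, 94/5} × (-89/4, -7/2]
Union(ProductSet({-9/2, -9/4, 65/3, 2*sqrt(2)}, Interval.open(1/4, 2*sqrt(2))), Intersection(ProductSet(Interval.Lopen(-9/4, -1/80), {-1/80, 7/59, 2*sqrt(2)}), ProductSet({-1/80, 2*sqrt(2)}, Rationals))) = Union(ProductSet({-1/80}, {-1/80, 7/59}), ProductSet({-9/2, -9/4, 65/3, 2*sqrt(2)}, Interval.open(1/4, 2*sqrt(2))))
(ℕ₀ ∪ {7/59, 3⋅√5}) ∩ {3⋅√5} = {3⋅√5}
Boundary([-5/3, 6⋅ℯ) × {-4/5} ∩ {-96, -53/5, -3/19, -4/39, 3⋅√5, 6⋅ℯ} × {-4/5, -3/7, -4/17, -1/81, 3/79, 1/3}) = {-3/19, -4/39, 3⋅√5} × {-4/5}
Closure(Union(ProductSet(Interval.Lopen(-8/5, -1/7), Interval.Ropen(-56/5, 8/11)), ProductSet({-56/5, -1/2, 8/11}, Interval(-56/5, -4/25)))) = Union(ProductSet({-8/5, -1/7}, Interval(-56/5, 8/11)), ProductSet({-56/5, -1/2, 8/11}, Interval(-56/5, -4/25)), ProductSet(Interval(-8/5, -1/7), {-56/5, 8/11}), ProductSet(Interval.Lopen(-8/5, -1/7), Interval.Ropen(-56/5, 8/11)))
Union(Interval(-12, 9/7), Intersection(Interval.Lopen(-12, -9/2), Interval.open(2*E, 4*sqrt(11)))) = Interval(-12, 9/7)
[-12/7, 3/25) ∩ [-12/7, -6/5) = [-12/7, -6/5)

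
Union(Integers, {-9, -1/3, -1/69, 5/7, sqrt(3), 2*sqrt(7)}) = Union({-1/3, -1/69, 5/7, sqrt(3), 2*sqrt(7)}, Integers)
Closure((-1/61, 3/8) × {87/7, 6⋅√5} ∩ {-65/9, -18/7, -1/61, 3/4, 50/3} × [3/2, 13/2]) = ∅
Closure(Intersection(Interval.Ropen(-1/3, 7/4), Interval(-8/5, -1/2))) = EmptySet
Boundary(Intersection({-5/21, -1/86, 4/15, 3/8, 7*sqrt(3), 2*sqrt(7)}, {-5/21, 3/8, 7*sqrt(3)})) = {-5/21, 3/8, 7*sqrt(3)}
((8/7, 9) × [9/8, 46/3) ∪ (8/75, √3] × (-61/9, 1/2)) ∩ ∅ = ∅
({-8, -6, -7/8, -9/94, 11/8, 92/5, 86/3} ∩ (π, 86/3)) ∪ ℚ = ℚ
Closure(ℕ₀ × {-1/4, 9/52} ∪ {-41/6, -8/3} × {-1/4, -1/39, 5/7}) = (ℕ₀ × {-1/4, 9/52}) ∪ ({-41/6, -8/3} × {-1/4, -1/39, 5/7})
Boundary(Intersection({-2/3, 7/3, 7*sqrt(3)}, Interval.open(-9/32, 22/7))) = {7/3}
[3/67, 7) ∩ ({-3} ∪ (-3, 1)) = [3/67, 1)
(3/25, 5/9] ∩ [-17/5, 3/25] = ∅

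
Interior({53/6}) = ∅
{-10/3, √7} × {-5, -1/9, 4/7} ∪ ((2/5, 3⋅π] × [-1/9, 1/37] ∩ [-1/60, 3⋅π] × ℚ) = ({-10/3, √7} × {-5, -1/9, 4/7}) ∪ ((2/5, 3⋅π] × (ℚ ∩ [-1/9, 1/37]))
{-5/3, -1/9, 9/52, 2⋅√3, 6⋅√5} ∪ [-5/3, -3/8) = [-5/3, -3/8) ∪ {-1/9, 9/52, 2⋅√3, 6⋅√5}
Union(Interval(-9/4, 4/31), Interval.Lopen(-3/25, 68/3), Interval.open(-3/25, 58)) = Interval.Ropen(-9/4, 58)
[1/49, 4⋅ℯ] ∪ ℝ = (-∞, ∞)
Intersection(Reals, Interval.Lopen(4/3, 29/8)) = Interval.Lopen(4/3, 29/8)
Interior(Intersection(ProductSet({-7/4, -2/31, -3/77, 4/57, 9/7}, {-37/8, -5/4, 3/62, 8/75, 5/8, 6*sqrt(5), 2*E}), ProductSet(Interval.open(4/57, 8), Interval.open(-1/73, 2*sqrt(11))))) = EmptySet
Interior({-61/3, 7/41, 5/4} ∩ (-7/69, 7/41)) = ∅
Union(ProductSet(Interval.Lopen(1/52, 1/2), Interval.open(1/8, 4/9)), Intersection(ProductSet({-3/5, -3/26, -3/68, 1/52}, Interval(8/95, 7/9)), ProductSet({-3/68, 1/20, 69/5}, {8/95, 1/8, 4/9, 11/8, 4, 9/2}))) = Union(ProductSet({-3/68}, {8/95, 1/8, 4/9}), ProductSet(Interval.Lopen(1/52, 1/2), Interval.open(1/8, 4/9)))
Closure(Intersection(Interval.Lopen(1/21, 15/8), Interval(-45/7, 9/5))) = Interval(1/21, 9/5)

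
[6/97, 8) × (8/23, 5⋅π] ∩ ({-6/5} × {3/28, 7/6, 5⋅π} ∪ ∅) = ∅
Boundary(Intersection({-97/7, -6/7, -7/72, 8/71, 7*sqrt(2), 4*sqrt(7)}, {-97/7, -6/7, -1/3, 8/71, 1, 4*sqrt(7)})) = {-97/7, -6/7, 8/71, 4*sqrt(7)}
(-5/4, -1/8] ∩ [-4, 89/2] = (-5/4, -1/8]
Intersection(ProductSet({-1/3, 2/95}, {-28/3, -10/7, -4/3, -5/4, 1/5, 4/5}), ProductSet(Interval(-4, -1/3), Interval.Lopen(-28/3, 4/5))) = ProductSet({-1/3}, {-10/7, -4/3, -5/4, 1/5, 4/5})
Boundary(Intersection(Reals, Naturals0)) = Naturals0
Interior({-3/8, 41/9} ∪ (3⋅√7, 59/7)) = (3⋅√7, 59/7)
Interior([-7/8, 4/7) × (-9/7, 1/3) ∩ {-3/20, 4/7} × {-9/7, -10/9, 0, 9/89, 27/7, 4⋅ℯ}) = ∅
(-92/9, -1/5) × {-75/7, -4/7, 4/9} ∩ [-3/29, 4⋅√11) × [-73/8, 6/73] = ∅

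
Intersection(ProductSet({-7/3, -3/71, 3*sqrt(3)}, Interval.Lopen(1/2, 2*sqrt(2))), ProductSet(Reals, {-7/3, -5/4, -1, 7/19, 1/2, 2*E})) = EmptySet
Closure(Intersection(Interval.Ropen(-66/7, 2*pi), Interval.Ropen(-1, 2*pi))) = Interval(-1, 2*pi)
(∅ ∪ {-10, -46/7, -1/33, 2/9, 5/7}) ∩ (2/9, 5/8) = ∅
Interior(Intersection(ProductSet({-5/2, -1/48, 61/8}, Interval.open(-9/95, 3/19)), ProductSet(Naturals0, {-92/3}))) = EmptySet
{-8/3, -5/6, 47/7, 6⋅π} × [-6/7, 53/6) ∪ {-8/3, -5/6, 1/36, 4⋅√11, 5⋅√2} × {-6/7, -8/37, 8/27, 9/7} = ({-8/3, -5/6, 47/7, 6⋅π} × [-6/7, 53/6)) ∪ ({-8/3, -5/6, 1/36, 4⋅√11, 5⋅√2} × {-6/7, -8/37, 8/27, 9/7})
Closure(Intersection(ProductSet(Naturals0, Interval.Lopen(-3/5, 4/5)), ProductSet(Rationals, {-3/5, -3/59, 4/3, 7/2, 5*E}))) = ProductSet(Naturals0, {-3/59})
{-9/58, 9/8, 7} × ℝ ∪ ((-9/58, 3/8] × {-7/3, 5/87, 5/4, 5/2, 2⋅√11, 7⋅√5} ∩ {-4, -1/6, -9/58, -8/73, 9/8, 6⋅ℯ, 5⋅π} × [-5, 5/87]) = ({-8/73} × {-7/3, 5/87}) ∪ ({-9/58, 9/8, 7} × ℝ)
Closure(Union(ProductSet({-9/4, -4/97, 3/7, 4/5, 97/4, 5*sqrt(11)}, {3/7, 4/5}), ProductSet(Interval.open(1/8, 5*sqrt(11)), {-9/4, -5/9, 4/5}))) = Union(ProductSet({-9/4, -4/97, 3/7, 4/5, 97/4, 5*sqrt(11)}, {3/7, 4/5}), ProductSet(Interval(1/8, 5*sqrt(11)), {-9/4, -5/9, 4/5}))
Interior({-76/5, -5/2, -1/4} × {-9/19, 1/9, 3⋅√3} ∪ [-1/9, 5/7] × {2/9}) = ∅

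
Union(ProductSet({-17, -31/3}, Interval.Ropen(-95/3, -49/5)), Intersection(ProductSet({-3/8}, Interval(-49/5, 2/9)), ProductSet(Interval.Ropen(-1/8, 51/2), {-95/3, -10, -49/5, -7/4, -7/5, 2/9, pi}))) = ProductSet({-17, -31/3}, Interval.Ropen(-95/3, -49/5))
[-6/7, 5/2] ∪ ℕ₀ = [-6/7, 5/2] ∪ ℕ₀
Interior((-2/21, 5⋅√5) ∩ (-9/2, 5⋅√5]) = (-2/21, 5⋅√5)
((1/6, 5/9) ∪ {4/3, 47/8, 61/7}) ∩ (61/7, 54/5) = ∅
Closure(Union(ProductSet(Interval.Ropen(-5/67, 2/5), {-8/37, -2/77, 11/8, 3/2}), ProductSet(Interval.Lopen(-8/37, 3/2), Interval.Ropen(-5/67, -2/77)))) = Union(ProductSet({-8/37, 3/2}, Interval(-5/67, -2/77)), ProductSet(Interval(-8/37, 3/2), {-5/67, -2/77}), ProductSet(Interval.Lopen(-8/37, 3/2), Interval.Ropen(-5/67, -2/77)), ProductSet(Interval(-5/67, 2/5), {-8/37, -2/77, 11/8, 3/2}))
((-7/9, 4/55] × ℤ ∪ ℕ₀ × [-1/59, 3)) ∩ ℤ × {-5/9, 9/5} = ℕ₀ × {9/5}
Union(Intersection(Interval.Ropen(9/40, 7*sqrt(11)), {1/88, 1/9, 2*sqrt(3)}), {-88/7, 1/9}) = {-88/7, 1/9, 2*sqrt(3)}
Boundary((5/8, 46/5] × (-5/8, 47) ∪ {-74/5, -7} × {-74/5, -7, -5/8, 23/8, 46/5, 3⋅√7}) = ({5/8, 46/5} × [-5/8, 47]) ∪ ([5/8, 46/5] × {-5/8, 47}) ∪ ({-74/5, -7} × {-74/5, -7, -5/8, 23/8, 46/5, 3⋅√7})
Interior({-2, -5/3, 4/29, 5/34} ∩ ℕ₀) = ∅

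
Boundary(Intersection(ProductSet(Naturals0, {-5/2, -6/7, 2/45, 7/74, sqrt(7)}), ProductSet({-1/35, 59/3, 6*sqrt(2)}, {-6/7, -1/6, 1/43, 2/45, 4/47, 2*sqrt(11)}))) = EmptySet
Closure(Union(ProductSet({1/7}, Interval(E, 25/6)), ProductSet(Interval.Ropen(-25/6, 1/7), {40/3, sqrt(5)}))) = Union(ProductSet({1/7}, Interval(E, 25/6)), ProductSet(Interval(-25/6, 1/7), {40/3, sqrt(5)}))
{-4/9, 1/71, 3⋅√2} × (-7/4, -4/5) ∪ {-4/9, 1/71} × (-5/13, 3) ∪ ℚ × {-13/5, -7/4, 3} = (ℚ × {-13/5, -7/4, 3}) ∪ ({-4/9, 1/71} × (-5/13, 3)) ∪ ({-4/9, 1/71, 3⋅√2} × (-7/4, -4/5))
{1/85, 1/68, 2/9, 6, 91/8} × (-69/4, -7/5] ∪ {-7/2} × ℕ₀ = ({-7/2} × ℕ₀) ∪ ({1/85, 1/68, 2/9, 6, 91/8} × (-69/4, -7/5])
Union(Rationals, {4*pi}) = Union({4*pi}, Rationals)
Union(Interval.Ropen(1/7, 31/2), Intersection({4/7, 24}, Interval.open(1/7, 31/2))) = Interval.Ropen(1/7, 31/2)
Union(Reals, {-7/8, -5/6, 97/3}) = Reals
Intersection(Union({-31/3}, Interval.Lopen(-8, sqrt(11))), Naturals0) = Range(0, 4, 1)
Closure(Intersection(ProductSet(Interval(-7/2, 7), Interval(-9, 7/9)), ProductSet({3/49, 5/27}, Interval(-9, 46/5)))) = ProductSet({3/49, 5/27}, Interval(-9, 7/9))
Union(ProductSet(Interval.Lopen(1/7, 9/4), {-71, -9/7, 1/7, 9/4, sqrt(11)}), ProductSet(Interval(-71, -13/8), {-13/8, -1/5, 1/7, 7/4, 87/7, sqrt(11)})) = Union(ProductSet(Interval(-71, -13/8), {-13/8, -1/5, 1/7, 7/4, 87/7, sqrt(11)}), ProductSet(Interval.Lopen(1/7, 9/4), {-71, -9/7, 1/7, 9/4, sqrt(11)}))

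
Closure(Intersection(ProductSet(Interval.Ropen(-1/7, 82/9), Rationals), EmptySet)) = EmptySet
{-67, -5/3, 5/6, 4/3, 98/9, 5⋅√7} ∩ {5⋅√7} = {5⋅√7}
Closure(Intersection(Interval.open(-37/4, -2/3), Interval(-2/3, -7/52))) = EmptySet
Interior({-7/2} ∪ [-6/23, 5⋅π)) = (-6/23, 5⋅π)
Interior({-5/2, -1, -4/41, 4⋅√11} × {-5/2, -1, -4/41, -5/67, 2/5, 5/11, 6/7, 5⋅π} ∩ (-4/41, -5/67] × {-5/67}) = ∅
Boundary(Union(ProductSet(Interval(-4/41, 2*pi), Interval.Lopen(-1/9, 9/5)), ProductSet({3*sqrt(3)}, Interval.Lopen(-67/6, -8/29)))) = Union(ProductSet({3*sqrt(3)}, Interval(-67/6, -8/29)), ProductSet({-4/41, 2*pi}, Interval(-1/9, 9/5)), ProductSet(Interval(-4/41, 2*pi), {-1/9, 9/5}))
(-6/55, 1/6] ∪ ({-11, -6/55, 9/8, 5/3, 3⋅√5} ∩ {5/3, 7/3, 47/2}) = (-6/55, 1/6] ∪ {5/3}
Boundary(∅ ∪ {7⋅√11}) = {7⋅√11}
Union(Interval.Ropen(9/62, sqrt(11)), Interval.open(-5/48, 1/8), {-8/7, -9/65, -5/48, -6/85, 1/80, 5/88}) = Union({-8/7, -9/65}, Interval.Ropen(-5/48, 1/8), Interval.Ropen(9/62, sqrt(11)))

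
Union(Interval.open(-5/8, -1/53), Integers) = Union(Integers, Interval.open(-5/8, -1/53))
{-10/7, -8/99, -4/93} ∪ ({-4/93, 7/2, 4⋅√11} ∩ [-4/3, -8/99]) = {-10/7, -8/99, -4/93}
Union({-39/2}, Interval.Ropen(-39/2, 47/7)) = Interval.Ropen(-39/2, 47/7)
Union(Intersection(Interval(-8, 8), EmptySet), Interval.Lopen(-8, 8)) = Interval.Lopen(-8, 8)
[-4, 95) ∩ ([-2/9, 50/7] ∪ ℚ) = [-2/9, 50/7] ∪ (ℚ ∩ [-4, 95))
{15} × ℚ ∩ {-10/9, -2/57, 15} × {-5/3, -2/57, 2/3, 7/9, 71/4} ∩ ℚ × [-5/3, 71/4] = {15} × {-5/3, -2/57, 2/3, 7/9, 71/4}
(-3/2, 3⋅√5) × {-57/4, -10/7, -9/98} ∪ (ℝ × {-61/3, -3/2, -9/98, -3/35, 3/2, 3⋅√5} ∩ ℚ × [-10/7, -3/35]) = (ℚ × {-9/98, -3/35}) ∪ ((-3/2, 3⋅√5) × {-57/4, -10/7, -9/98})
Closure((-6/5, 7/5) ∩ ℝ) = [-6/5, 7/5]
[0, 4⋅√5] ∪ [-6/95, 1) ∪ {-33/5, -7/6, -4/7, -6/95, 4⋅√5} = {-33/5, -7/6, -4/7} ∪ [-6/95, 4⋅√5]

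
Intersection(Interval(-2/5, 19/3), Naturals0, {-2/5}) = EmptySet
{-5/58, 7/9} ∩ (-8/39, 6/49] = {-5/58}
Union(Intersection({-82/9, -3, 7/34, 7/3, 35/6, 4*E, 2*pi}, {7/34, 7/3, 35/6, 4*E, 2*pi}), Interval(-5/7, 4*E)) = Interval(-5/7, 4*E)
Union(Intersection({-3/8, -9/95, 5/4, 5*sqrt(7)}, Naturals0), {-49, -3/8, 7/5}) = {-49, -3/8, 7/5}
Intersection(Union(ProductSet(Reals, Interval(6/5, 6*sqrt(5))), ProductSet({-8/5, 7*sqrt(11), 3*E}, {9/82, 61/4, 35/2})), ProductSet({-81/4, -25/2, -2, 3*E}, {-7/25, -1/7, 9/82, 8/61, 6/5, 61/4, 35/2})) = Union(ProductSet({3*E}, {9/82, 61/4, 35/2}), ProductSet({-81/4, -25/2, -2, 3*E}, {6/5}))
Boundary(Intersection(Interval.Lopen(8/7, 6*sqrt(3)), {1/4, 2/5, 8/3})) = {8/3}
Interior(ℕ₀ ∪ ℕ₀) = ∅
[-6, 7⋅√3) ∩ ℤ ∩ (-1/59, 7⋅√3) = {0, 1, …, 12}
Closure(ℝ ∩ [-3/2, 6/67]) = [-3/2, 6/67]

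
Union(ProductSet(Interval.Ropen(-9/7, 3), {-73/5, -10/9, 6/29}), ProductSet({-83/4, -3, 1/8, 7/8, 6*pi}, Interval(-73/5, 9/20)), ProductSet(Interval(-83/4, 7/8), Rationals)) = Union(ProductSet({-83/4, -3, 1/8, 7/8, 6*pi}, Interval(-73/5, 9/20)), ProductSet(Interval(-83/4, 7/8), Rationals), ProductSet(Interval.Ropen(-9/7, 3), {-73/5, -10/9, 6/29}))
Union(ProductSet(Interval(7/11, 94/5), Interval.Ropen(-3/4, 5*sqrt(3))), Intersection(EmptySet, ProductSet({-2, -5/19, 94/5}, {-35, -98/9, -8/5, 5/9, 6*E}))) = ProductSet(Interval(7/11, 94/5), Interval.Ropen(-3/4, 5*sqrt(3)))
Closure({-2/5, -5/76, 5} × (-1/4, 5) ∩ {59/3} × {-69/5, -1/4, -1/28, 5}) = ∅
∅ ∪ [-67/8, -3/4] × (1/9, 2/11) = [-67/8, -3/4] × (1/9, 2/11)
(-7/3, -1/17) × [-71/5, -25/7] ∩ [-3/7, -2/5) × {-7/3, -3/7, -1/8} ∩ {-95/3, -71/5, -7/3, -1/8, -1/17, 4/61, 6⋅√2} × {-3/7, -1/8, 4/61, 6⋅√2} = ∅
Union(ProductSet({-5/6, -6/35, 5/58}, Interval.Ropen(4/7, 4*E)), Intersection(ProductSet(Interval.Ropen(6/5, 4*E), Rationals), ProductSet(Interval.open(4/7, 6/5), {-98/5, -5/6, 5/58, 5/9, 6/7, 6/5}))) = ProductSet({-5/6, -6/35, 5/58}, Interval.Ropen(4/7, 4*E))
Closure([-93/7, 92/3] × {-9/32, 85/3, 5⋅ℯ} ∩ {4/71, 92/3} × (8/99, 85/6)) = {4/71, 92/3} × {5⋅ℯ}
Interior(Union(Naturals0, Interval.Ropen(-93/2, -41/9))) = Union(Complement(Interval.open(-93/2, -41/9), Complement(Naturals0, Interval.open(-93/2, -41/9))), Complement(Naturals0, Union(Complement(Naturals0, Interval.open(-93/2, -41/9)), {-93/2, -41/9})))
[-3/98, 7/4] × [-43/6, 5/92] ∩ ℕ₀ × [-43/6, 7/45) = {0, 1} × [-43/6, 5/92]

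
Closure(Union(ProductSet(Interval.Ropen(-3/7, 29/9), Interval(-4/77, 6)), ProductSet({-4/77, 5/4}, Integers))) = Union(ProductSet({-4/77, 5/4}, Integers), ProductSet(Interval(-3/7, 29/9), Interval(-4/77, 6)))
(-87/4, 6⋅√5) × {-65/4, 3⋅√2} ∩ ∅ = ∅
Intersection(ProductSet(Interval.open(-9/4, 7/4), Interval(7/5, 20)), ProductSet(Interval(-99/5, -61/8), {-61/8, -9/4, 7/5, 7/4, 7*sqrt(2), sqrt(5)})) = EmptySet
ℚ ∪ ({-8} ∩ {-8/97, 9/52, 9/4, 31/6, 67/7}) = ℚ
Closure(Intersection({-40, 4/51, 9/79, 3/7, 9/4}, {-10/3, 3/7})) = {3/7}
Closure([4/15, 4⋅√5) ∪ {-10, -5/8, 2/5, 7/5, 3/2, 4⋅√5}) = {-10, -5/8} ∪ [4/15, 4⋅√5]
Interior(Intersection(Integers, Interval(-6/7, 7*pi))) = EmptySet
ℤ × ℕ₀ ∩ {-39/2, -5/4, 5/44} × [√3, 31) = ∅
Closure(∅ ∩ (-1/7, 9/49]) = ∅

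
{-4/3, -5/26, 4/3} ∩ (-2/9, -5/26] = {-5/26}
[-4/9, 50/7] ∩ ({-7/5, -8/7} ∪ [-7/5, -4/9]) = {-4/9}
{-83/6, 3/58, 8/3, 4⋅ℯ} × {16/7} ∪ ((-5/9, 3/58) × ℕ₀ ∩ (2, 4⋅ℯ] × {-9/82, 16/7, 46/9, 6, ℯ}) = {-83/6, 3/58, 8/3, 4⋅ℯ} × {16/7}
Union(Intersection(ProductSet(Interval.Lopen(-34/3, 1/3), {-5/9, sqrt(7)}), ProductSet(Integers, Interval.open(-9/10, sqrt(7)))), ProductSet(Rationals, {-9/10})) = Union(ProductSet(Range(-11, 1, 1), {-5/9}), ProductSet(Rationals, {-9/10}))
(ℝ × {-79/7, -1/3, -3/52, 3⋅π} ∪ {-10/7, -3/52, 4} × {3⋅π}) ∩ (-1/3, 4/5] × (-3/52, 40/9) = ∅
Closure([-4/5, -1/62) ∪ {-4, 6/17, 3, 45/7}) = {-4, 6/17, 3, 45/7} ∪ [-4/5, -1/62]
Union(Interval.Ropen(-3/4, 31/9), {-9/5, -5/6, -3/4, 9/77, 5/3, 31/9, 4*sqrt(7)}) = Union({-9/5, -5/6, 4*sqrt(7)}, Interval(-3/4, 31/9))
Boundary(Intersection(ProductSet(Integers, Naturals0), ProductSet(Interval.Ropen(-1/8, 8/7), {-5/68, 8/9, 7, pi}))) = ProductSet(Range(0, 2, 1), {7})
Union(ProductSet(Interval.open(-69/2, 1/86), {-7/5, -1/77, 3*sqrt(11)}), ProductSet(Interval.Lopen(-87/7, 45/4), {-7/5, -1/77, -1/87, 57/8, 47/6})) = Union(ProductSet(Interval.open(-69/2, 1/86), {-7/5, -1/77, 3*sqrt(11)}), ProductSet(Interval.Lopen(-87/7, 45/4), {-7/5, -1/77, -1/87, 57/8, 47/6}))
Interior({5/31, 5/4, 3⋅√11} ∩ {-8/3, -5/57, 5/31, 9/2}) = ∅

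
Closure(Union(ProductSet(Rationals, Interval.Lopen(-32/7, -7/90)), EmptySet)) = ProductSet(Reals, Interval(-32/7, -7/90))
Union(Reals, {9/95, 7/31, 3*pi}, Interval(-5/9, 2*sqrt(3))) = Interval(-oo, oo)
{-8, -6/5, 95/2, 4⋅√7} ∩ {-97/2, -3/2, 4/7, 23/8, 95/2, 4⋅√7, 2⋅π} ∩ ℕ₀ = ∅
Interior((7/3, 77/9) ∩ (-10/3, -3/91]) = ∅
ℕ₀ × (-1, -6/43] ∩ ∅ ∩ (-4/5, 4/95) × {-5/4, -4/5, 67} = ∅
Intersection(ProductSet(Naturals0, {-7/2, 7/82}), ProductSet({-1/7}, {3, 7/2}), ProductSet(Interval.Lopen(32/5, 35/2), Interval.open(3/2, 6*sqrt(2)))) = EmptySet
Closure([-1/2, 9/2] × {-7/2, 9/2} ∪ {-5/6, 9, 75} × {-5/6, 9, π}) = ({-5/6, 9, 75} × {-5/6, 9, π}) ∪ ([-1/2, 9/2] × {-7/2, 9/2})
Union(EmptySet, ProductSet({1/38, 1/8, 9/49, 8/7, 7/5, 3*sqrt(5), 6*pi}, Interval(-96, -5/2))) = ProductSet({1/38, 1/8, 9/49, 8/7, 7/5, 3*sqrt(5), 6*pi}, Interval(-96, -5/2))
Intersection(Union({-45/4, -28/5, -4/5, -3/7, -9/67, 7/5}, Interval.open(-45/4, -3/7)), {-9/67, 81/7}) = {-9/67}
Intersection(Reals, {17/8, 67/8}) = {17/8, 67/8}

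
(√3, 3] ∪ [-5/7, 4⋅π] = [-5/7, 4⋅π]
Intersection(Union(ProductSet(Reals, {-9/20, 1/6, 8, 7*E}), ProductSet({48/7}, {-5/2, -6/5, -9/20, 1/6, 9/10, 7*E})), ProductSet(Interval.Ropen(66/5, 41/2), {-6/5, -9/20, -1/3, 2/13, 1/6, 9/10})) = ProductSet(Interval.Ropen(66/5, 41/2), {-9/20, 1/6})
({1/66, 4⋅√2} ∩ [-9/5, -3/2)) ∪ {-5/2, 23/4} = {-5/2, 23/4}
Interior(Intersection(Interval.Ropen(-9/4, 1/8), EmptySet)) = EmptySet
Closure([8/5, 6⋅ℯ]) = [8/5, 6⋅ℯ]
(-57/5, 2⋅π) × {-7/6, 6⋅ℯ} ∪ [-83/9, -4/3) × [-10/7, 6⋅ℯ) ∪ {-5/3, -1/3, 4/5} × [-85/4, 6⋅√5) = ((-57/5, 2⋅π) × {-7/6, 6⋅ℯ}) ∪ ([-83/9, -4/3) × [-10/7, 6⋅ℯ)) ∪ ({-5/3, -1/3, 4/5} × [-85/4, 6⋅√5))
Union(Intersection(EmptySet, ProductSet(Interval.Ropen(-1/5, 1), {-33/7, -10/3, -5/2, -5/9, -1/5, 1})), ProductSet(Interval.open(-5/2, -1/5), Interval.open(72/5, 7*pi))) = ProductSet(Interval.open(-5/2, -1/5), Interval.open(72/5, 7*pi))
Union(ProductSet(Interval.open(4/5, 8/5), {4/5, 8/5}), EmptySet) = ProductSet(Interval.open(4/5, 8/5), {4/5, 8/5})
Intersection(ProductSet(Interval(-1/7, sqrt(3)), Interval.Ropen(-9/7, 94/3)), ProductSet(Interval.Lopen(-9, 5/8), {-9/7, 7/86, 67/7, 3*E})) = ProductSet(Interval(-1/7, 5/8), {-9/7, 7/86, 67/7, 3*E})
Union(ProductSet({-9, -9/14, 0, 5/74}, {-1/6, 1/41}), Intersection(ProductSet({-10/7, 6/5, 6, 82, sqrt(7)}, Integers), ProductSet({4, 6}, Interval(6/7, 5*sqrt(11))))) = Union(ProductSet({6}, Range(1, 17, 1)), ProductSet({-9, -9/14, 0, 5/74}, {-1/6, 1/41}))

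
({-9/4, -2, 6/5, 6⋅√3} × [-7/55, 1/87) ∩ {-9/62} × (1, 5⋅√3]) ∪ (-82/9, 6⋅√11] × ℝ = (-82/9, 6⋅√11] × ℝ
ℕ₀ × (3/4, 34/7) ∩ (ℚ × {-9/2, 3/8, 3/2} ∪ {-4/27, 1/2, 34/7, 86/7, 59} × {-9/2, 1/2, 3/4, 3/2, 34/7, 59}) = ℕ₀ × {3/2}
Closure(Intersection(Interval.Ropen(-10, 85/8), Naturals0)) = Range(0, 11, 1)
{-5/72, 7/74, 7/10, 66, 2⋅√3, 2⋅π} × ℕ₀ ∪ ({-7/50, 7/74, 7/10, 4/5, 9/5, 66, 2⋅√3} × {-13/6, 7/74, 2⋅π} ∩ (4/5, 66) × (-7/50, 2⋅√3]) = ({9/5, 2⋅√3} × {7/74}) ∪ ({-5/72, 7/74, 7/10, 66, 2⋅√3, 2⋅π} × ℕ₀)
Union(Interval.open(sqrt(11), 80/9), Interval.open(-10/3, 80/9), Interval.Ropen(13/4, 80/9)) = Interval.open(-10/3, 80/9)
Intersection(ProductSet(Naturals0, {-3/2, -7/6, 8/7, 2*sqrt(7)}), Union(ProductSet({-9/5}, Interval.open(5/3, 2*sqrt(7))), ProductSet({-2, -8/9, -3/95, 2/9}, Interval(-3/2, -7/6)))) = EmptySet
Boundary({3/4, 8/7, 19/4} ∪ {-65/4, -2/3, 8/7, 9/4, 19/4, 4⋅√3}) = {-65/4, -2/3, 3/4, 8/7, 9/4, 19/4, 4⋅√3}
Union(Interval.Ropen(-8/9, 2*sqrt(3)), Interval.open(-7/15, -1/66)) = Interval.Ropen(-8/9, 2*sqrt(3))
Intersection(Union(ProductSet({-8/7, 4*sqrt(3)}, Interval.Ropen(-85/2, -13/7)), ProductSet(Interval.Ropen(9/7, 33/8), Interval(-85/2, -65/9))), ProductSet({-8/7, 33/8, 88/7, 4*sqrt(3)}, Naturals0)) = EmptySet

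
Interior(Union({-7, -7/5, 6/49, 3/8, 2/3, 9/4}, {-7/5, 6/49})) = EmptySet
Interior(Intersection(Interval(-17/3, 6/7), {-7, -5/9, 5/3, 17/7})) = EmptySet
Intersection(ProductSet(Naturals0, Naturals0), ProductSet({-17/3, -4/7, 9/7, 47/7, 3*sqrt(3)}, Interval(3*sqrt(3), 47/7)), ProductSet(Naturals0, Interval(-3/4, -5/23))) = EmptySet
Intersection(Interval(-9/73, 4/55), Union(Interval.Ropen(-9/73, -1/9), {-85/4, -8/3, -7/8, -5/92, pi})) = Union({-5/92}, Interval.Ropen(-9/73, -1/9))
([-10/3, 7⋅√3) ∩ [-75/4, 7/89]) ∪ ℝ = (-∞, ∞)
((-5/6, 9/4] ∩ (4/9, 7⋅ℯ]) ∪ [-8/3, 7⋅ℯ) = [-8/3, 7⋅ℯ)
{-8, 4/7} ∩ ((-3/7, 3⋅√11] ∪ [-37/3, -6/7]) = {-8, 4/7}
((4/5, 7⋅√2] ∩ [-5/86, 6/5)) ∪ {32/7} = (4/5, 6/5) ∪ {32/7}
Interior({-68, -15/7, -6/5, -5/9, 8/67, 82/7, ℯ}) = ∅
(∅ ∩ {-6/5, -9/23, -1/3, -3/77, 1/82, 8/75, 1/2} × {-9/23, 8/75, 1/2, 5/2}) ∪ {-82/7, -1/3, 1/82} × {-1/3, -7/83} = {-82/7, -1/3, 1/82} × {-1/3, -7/83}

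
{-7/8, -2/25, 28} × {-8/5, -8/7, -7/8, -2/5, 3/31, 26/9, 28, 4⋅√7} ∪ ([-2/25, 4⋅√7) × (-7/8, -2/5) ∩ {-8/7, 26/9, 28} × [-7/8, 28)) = ({26/9} × (-7/8, -2/5)) ∪ ({-7/8, -2/25, 28} × {-8/5, -8/7, -7/8, -2/5, 3/31, 26/9, 28, 4⋅√7})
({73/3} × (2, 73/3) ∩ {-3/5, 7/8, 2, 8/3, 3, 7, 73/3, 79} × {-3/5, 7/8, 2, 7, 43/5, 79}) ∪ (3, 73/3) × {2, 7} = ({73/3} × {7, 43/5}) ∪ ((3, 73/3) × {2, 7})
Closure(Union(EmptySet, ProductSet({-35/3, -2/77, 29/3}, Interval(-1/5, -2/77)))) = ProductSet({-35/3, -2/77, 29/3}, Interval(-1/5, -2/77))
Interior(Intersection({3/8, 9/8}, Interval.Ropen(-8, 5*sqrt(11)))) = EmptySet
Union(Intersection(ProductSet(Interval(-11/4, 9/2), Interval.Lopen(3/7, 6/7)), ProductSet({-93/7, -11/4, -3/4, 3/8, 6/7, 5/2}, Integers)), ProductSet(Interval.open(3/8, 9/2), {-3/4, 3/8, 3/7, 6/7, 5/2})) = ProductSet(Interval.open(3/8, 9/2), {-3/4, 3/8, 3/7, 6/7, 5/2})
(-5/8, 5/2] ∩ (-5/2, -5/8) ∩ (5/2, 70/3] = ∅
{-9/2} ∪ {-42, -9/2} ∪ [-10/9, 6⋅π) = {-42, -9/2} ∪ [-10/9, 6⋅π)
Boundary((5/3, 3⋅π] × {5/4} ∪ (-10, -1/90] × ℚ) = ([-10, -1/90] × ℝ) ∪ ([5/3, 3⋅π] × {5/4})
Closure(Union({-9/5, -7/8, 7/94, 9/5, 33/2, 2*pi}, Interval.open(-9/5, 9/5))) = Union({33/2, 2*pi}, Interval(-9/5, 9/5))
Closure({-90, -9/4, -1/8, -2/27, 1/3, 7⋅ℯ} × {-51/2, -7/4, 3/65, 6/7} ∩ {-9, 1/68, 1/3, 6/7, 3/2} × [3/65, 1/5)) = {1/3} × {3/65}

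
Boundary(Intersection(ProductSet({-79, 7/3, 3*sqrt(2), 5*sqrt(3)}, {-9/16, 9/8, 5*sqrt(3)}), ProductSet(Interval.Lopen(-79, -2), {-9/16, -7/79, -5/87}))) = EmptySet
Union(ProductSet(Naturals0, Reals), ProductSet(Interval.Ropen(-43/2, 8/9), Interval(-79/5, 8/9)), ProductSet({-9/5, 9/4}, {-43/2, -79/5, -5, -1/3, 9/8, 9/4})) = Union(ProductSet({-9/5, 9/4}, {-43/2, -79/5, -5, -1/3, 9/8, 9/4}), ProductSet(Interval.Ropen(-43/2, 8/9), Interval(-79/5, 8/9)), ProductSet(Naturals0, Reals))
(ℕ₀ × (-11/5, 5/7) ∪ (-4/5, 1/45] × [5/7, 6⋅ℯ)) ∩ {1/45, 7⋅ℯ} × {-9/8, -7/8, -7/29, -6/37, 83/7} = {1/45} × {83/7}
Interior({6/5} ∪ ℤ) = ∅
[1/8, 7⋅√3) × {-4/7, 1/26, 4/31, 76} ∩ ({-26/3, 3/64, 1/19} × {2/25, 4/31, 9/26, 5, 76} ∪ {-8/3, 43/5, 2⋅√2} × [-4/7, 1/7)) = {43/5, 2⋅√2} × {-4/7, 1/26, 4/31}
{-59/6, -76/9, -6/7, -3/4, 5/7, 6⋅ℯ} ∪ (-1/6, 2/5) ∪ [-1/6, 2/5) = {-59/6, -76/9, -6/7, -3/4, 5/7, 6⋅ℯ} ∪ [-1/6, 2/5)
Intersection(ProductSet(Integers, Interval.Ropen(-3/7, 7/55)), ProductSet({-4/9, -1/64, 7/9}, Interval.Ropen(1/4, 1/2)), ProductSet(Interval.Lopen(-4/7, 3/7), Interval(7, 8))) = EmptySet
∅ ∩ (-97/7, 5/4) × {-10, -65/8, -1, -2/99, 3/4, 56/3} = ∅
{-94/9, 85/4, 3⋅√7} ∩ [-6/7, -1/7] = ∅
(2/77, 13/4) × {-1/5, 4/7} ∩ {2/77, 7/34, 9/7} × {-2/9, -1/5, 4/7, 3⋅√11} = {7/34, 9/7} × {-1/5, 4/7}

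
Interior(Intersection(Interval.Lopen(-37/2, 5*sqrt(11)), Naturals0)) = EmptySet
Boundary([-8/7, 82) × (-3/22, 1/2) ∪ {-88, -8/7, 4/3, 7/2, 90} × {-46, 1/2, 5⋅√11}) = ({-8/7, 82} × [-3/22, 1/2]) ∪ ([-8/7, 82] × {-3/22, 1/2}) ∪ ({-88, -8/7, 4/3, 7/2, 90} × {-46, 1/2, 5⋅√11})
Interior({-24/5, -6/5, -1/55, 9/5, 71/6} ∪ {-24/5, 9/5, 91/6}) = ∅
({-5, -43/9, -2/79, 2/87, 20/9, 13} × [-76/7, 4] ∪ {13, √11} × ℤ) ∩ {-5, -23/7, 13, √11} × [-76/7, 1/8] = ({-5, 13} × [-76/7, 1/8]) ∪ ({13, √11} × {-10, -9, …, 0})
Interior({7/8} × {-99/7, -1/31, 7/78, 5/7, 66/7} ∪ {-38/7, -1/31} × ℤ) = ∅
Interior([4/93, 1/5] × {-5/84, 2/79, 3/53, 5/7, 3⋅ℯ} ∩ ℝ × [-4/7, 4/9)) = ∅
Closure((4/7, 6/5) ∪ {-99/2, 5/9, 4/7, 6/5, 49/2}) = {-99/2, 5/9, 49/2} ∪ [4/7, 6/5]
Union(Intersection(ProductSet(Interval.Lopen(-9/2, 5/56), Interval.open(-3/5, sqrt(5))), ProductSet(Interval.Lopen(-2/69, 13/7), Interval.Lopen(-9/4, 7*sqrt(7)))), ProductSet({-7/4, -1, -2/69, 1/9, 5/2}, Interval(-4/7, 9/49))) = Union(ProductSet({-7/4, -1, -2/69, 1/9, 5/2}, Interval(-4/7, 9/49)), ProductSet(Interval.Lopen(-2/69, 5/56), Interval.open(-3/5, sqrt(5))))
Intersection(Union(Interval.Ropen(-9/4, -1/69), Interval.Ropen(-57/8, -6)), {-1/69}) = EmptySet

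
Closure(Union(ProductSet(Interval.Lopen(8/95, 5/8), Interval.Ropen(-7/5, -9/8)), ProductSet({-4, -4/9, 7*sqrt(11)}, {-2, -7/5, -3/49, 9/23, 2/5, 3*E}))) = Union(ProductSet({8/95, 5/8}, Interval(-7/5, -9/8)), ProductSet({-4, -4/9, 7*sqrt(11)}, {-2, -7/5, -3/49, 9/23, 2/5, 3*E}), ProductSet(Interval(8/95, 5/8), {-7/5, -9/8}), ProductSet(Interval.Lopen(8/95, 5/8), Interval.Ropen(-7/5, -9/8)))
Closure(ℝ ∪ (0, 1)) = (-∞, ∞)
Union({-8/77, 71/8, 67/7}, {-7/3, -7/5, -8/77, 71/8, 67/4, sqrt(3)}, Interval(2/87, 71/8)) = Union({-7/3, -7/5, -8/77, 67/7, 67/4}, Interval(2/87, 71/8))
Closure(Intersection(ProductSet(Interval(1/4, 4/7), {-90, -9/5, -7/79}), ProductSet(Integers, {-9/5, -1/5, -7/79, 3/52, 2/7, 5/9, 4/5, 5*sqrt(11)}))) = EmptySet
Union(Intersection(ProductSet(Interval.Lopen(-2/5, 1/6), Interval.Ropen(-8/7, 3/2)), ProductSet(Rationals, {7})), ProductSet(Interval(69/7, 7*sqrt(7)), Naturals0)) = ProductSet(Interval(69/7, 7*sqrt(7)), Naturals0)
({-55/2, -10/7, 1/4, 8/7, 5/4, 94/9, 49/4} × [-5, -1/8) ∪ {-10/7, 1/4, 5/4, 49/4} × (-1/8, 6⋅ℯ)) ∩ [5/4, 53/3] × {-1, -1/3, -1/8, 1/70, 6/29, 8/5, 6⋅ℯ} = ({5/4, 49/4} × {1/70, 6/29, 8/5}) ∪ ({5/4, 94/9, 49/4} × {-1, -1/3})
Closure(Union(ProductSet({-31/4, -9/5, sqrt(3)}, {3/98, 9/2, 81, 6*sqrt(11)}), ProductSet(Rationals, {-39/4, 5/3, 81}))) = Union(ProductSet({-31/4, -9/5, sqrt(3)}, {3/98, 9/2, 81, 6*sqrt(11)}), ProductSet(Reals, {-39/4, 5/3, 81}))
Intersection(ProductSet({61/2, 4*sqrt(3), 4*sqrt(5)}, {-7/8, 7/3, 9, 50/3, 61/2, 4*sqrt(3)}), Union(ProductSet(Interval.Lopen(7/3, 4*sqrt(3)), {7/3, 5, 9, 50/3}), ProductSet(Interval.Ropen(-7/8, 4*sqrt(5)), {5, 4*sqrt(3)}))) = ProductSet({4*sqrt(3)}, {7/3, 9, 50/3, 4*sqrt(3)})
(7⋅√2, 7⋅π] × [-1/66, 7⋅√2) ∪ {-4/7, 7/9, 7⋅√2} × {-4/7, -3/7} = ({-4/7, 7/9, 7⋅√2} × {-4/7, -3/7}) ∪ ((7⋅√2, 7⋅π] × [-1/66, 7⋅√2))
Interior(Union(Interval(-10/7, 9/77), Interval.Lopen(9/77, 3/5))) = Interval.open(-10/7, 3/5)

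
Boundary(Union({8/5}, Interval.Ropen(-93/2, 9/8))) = {-93/2, 9/8, 8/5}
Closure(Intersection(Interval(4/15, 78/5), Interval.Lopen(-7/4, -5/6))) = EmptySet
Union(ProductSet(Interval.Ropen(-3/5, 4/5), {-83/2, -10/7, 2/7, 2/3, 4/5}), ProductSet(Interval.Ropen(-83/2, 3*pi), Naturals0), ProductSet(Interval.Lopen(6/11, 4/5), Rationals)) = Union(ProductSet(Interval.Ropen(-83/2, 3*pi), Naturals0), ProductSet(Interval.Ropen(-3/5, 4/5), {-83/2, -10/7, 2/7, 2/3, 4/5}), ProductSet(Interval.Lopen(6/11, 4/5), Rationals))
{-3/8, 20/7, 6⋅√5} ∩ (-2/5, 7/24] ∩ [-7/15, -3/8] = {-3/8}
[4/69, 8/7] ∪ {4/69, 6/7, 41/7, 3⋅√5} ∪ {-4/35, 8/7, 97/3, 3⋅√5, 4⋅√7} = {-4/35, 41/7, 97/3, 3⋅√5, 4⋅√7} ∪ [4/69, 8/7]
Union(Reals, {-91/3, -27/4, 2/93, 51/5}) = Reals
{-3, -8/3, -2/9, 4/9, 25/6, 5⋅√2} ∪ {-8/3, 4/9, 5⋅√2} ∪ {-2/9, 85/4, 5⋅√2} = {-3, -8/3, -2/9, 4/9, 25/6, 85/4, 5⋅√2}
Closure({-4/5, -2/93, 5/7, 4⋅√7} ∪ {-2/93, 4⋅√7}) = {-4/5, -2/93, 5/7, 4⋅√7}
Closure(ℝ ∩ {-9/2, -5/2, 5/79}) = {-9/2, -5/2, 5/79}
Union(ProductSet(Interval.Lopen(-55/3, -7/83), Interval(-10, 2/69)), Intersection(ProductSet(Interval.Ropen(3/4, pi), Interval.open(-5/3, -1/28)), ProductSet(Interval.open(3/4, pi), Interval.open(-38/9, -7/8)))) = Union(ProductSet(Interval.Lopen(-55/3, -7/83), Interval(-10, 2/69)), ProductSet(Interval.open(3/4, pi), Interval.open(-5/3, -7/8)))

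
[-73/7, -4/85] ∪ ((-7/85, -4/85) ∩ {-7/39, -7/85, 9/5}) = [-73/7, -4/85]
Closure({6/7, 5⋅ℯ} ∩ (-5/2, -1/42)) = ∅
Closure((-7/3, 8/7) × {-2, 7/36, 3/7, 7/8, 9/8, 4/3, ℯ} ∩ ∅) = ∅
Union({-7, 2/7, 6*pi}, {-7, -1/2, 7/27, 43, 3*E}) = {-7, -1/2, 7/27, 2/7, 43, 3*E, 6*pi}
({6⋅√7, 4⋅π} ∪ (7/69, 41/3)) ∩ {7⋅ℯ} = ∅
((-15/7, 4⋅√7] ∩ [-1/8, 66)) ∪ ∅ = [-1/8, 4⋅√7]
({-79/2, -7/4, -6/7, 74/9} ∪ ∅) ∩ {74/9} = {74/9}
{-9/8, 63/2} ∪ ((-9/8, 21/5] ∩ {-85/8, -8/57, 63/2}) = {-9/8, -8/57, 63/2}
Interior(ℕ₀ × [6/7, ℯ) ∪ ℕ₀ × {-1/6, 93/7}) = ∅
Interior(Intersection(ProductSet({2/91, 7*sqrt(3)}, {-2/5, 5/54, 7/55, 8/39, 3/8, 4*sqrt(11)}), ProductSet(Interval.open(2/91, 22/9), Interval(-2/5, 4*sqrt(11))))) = EmptySet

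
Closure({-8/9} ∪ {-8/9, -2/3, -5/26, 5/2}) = {-8/9, -2/3, -5/26, 5/2}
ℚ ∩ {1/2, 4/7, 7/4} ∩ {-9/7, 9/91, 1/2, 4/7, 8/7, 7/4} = {1/2, 4/7, 7/4}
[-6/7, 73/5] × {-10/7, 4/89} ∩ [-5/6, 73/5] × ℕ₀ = ∅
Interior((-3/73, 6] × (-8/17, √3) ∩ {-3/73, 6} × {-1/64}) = ∅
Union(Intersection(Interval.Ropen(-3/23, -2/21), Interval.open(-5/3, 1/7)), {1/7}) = Union({1/7}, Interval.Ropen(-3/23, -2/21))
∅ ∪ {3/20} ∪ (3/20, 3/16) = [3/20, 3/16)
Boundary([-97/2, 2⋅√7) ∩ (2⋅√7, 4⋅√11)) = ∅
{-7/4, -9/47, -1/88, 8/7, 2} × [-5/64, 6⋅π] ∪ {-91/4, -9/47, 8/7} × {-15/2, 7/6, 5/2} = ({-91/4, -9/47, 8/7} × {-15/2, 7/6, 5/2}) ∪ ({-7/4, -9/47, -1/88, 8/7, 2} × [-5/64, 6⋅π])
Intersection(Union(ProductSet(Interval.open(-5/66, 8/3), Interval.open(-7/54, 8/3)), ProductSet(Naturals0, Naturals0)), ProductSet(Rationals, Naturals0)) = Union(ProductSet(Intersection(Interval.open(-5/66, 8/3), Rationals), Range(0, 3, 1)), ProductSet(Naturals0, Naturals0))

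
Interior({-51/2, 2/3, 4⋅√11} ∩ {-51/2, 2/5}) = ∅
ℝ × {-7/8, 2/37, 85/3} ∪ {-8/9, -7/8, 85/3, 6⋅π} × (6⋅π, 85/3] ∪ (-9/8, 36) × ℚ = (ℝ × {-7/8, 2/37, 85/3}) ∪ ((-9/8, 36) × ℚ) ∪ ({-8/9, -7/8, 85/3, 6⋅π} × (6⋅π, 85/3])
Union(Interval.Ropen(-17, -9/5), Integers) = Union(Integers, Interval.Ropen(-17, -9/5))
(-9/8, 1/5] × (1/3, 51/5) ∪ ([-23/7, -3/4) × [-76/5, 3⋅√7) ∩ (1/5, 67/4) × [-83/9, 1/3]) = (-9/8, 1/5] × (1/3, 51/5)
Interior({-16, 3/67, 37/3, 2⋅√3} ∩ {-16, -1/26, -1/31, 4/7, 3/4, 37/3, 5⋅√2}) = ∅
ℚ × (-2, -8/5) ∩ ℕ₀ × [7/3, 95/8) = ∅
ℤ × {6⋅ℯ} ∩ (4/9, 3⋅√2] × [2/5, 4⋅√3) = ∅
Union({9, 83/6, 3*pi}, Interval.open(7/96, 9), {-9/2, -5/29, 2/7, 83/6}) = Union({-9/2, -5/29, 83/6, 3*pi}, Interval.Lopen(7/96, 9))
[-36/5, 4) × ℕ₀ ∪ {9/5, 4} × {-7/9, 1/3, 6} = ([-36/5, 4) × ℕ₀) ∪ ({9/5, 4} × {-7/9, 1/3, 6})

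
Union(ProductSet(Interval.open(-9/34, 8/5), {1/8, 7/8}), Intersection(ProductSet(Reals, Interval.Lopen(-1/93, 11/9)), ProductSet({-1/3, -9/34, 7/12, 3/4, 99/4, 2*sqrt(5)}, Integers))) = Union(ProductSet({-1/3, -9/34, 7/12, 3/4, 99/4, 2*sqrt(5)}, Range(0, 2, 1)), ProductSet(Interval.open(-9/34, 8/5), {1/8, 7/8}))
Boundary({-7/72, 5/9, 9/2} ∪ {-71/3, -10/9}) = {-71/3, -10/9, -7/72, 5/9, 9/2}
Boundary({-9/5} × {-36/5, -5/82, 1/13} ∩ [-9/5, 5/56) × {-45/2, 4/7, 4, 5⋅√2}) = ∅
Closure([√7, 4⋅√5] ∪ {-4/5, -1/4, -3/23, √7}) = {-4/5, -1/4, -3/23} ∪ [√7, 4⋅√5]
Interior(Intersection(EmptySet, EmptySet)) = EmptySet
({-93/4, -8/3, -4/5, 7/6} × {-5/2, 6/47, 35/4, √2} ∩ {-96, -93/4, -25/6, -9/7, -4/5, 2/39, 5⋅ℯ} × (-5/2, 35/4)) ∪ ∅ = {-93/4, -4/5} × {6/47, √2}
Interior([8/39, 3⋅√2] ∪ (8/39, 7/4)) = (8/39, 3⋅√2)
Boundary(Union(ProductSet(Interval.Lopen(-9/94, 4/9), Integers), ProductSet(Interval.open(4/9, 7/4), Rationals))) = Union(ProductSet(Interval(-9/94, 4/9), Integers), ProductSet(Interval(4/9, 7/4), Reals))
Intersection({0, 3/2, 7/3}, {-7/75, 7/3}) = {7/3}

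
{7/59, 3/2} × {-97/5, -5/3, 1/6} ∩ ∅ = ∅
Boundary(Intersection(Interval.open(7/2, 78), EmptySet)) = EmptySet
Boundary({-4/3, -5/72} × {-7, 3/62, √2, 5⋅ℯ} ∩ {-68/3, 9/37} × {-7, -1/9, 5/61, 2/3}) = ∅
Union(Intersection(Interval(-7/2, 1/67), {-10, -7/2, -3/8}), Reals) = Reals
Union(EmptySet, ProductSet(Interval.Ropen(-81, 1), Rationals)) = ProductSet(Interval.Ropen(-81, 1), Rationals)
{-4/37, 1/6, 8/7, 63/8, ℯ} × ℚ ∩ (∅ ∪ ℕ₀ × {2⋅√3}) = ∅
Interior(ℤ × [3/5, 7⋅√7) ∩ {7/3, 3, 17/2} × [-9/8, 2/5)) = ∅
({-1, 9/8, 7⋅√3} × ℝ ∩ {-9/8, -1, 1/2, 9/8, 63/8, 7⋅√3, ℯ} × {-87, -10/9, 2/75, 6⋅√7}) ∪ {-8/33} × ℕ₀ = ({-8/33} × ℕ₀) ∪ ({-1, 9/8, 7⋅√3} × {-87, -10/9, 2/75, 6⋅√7})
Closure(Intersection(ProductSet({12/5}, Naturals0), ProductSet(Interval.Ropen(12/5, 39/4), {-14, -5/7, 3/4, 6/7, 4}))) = ProductSet({12/5}, {4})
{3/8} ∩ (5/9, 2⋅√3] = ∅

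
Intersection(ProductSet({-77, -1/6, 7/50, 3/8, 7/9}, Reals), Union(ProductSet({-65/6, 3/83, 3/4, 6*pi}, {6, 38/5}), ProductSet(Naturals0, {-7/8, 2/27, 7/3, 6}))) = EmptySet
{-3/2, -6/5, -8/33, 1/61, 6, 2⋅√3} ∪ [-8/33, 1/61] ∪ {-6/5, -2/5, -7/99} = {-3/2, -6/5, -2/5, 6, 2⋅√3} ∪ [-8/33, 1/61]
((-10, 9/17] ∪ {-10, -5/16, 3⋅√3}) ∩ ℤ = {-10, -9, …, 0}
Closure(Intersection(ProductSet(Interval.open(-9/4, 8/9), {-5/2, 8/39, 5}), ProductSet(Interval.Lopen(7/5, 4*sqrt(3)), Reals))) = EmptySet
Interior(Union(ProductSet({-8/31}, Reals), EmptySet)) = EmptySet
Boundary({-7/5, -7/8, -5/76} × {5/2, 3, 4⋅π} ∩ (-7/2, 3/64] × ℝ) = {-7/5, -7/8, -5/76} × {5/2, 3, 4⋅π}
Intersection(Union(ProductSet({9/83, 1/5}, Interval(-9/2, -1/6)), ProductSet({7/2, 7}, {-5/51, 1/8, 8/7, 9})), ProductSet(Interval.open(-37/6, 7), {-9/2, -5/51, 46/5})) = Union(ProductSet({7/2}, {-5/51}), ProductSet({9/83, 1/5}, {-9/2}))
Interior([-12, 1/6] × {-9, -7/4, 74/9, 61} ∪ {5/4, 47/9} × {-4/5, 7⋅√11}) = ∅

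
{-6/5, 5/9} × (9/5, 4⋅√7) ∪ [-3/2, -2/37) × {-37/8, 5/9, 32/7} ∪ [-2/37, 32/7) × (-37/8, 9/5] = ([-3/2, -2/37) × {-37/8, 5/9, 32/7}) ∪ ([-2/37, 32/7) × (-37/8, 9/5]) ∪ ({-6/5, 5/9} × (9/5, 4⋅√7))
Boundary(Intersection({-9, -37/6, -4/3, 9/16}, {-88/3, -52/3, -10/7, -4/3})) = {-4/3}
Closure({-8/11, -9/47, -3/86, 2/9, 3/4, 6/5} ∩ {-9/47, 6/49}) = {-9/47}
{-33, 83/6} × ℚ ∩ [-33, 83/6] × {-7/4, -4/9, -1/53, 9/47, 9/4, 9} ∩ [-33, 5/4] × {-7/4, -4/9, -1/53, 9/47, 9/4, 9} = {-33} × {-7/4, -4/9, -1/53, 9/47, 9/4, 9}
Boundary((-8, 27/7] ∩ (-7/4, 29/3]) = {-7/4, 27/7}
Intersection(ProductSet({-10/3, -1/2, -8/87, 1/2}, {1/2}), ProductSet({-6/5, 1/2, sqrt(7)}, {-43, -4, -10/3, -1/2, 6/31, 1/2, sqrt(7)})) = ProductSet({1/2}, {1/2})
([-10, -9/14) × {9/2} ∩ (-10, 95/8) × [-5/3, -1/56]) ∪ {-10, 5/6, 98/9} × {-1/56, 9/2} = {-10, 5/6, 98/9} × {-1/56, 9/2}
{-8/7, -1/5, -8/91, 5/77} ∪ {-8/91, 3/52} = {-8/7, -1/5, -8/91, 3/52, 5/77}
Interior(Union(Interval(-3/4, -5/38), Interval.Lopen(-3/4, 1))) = Interval.open(-3/4, 1)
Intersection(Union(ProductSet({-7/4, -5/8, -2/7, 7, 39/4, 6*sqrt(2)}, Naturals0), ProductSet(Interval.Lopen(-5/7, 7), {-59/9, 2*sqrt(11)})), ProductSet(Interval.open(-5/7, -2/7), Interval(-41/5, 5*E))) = Union(ProductSet({-5/8}, Range(0, 14, 1)), ProductSet(Interval.open(-5/7, -2/7), {-59/9, 2*sqrt(11)}))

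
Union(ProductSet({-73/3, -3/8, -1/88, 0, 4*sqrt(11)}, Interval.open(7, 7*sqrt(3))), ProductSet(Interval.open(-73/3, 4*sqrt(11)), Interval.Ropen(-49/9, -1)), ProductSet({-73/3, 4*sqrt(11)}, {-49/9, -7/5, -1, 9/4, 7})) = Union(ProductSet({-73/3, 4*sqrt(11)}, {-49/9, -7/5, -1, 9/4, 7}), ProductSet({-73/3, -3/8, -1/88, 0, 4*sqrt(11)}, Interval.open(7, 7*sqrt(3))), ProductSet(Interval.open(-73/3, 4*sqrt(11)), Interval.Ropen(-49/9, -1)))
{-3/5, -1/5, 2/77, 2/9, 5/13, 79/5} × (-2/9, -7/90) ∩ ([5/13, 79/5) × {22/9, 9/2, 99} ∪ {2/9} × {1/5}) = ∅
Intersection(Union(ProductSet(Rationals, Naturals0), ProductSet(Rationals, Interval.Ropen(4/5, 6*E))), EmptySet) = EmptySet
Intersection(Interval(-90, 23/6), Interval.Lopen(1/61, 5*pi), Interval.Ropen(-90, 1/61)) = EmptySet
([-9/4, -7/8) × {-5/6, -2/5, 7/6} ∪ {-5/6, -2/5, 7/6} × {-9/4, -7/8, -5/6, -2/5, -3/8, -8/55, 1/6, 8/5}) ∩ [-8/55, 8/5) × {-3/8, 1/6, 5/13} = {7/6} × {-3/8, 1/6}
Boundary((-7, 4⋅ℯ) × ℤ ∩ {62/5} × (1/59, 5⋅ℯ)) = ∅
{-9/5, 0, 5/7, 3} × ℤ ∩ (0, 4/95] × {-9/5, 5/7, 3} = ∅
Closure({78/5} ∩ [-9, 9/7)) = ∅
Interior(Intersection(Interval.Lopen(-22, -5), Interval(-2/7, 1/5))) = EmptySet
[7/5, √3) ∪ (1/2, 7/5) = (1/2, √3)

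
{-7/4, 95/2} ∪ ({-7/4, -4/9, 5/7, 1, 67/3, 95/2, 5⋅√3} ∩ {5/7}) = {-7/4, 5/7, 95/2}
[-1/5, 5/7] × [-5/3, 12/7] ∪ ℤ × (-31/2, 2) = (ℤ × (-31/2, 2)) ∪ ([-1/5, 5/7] × [-5/3, 12/7])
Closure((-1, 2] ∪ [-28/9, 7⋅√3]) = [-28/9, 7⋅√3]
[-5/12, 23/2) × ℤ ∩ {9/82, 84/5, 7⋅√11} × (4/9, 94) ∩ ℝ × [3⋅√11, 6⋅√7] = {9/82} × {10, 11, …, 15}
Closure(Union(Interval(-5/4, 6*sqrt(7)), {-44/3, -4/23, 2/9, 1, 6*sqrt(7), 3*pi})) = Union({-44/3}, Interval(-5/4, 6*sqrt(7)))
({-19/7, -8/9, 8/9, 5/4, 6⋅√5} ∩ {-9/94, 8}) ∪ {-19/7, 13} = {-19/7, 13}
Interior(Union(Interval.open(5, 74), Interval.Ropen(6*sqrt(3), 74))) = Interval.open(5, 74)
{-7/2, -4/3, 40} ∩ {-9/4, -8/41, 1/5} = ∅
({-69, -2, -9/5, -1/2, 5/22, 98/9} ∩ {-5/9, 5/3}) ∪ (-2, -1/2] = (-2, -1/2]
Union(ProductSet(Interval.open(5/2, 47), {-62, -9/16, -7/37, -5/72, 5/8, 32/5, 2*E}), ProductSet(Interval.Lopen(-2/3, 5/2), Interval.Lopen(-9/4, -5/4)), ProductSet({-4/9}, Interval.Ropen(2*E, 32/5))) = Union(ProductSet({-4/9}, Interval.Ropen(2*E, 32/5)), ProductSet(Interval.Lopen(-2/3, 5/2), Interval.Lopen(-9/4, -5/4)), ProductSet(Interval.open(5/2, 47), {-62, -9/16, -7/37, -5/72, 5/8, 32/5, 2*E}))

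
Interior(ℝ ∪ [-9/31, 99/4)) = (-∞, ∞)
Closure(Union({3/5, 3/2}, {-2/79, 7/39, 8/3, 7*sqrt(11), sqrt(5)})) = {-2/79, 7/39, 3/5, 3/2, 8/3, 7*sqrt(11), sqrt(5)}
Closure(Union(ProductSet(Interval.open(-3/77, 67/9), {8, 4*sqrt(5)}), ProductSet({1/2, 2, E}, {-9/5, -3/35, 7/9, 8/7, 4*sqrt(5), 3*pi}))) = Union(ProductSet({1/2, 2, E}, {-9/5, -3/35, 7/9, 8/7, 4*sqrt(5), 3*pi}), ProductSet(Interval(-3/77, 67/9), {8, 4*sqrt(5)}))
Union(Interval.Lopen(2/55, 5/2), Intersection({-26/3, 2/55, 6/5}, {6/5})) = Interval.Lopen(2/55, 5/2)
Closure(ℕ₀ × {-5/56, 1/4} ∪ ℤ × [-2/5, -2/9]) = (ℕ₀ × {-5/56, 1/4}) ∪ (ℤ × [-2/5, -2/9])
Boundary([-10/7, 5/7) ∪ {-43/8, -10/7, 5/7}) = {-43/8, -10/7, 5/7}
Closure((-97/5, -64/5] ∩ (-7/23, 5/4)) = ∅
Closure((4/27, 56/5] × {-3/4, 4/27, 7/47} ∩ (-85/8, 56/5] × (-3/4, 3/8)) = [4/27, 56/5] × {4/27, 7/47}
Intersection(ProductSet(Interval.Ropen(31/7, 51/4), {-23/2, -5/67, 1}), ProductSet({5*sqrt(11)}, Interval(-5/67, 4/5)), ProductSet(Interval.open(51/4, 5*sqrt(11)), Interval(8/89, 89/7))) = EmptySet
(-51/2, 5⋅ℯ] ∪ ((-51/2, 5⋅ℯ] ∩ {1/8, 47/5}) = (-51/2, 5⋅ℯ]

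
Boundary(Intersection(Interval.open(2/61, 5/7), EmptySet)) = EmptySet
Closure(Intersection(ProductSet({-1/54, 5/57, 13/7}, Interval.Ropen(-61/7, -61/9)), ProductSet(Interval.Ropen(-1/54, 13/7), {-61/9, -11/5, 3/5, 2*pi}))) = EmptySet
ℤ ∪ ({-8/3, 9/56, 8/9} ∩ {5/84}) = ℤ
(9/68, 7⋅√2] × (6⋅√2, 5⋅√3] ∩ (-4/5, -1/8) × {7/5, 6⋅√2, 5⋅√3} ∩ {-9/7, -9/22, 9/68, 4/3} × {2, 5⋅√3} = ∅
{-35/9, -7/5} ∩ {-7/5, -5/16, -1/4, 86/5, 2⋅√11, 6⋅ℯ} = {-7/5}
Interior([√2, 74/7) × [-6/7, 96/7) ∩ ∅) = ∅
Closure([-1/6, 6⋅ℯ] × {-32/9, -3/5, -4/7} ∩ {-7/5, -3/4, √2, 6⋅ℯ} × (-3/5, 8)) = {√2, 6⋅ℯ} × {-4/7}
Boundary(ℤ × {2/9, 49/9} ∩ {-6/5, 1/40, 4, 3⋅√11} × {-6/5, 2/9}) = {4} × {2/9}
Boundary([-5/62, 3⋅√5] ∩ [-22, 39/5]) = {-5/62, 3⋅√5}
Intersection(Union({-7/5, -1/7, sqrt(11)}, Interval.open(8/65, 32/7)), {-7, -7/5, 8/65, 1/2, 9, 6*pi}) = {-7/5, 1/2}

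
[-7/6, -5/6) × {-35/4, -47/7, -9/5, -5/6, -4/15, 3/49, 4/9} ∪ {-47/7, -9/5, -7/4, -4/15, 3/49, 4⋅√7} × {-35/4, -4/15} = ([-7/6, -5/6) × {-35/4, -47/7, -9/5, -5/6, -4/15, 3/49, 4/9}) ∪ ({-47/7, -9/5, -7/4, -4/15, 3/49, 4⋅√7} × {-35/4, -4/15})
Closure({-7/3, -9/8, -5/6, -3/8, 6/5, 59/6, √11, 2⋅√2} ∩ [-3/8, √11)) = {-3/8, 6/5, 2⋅√2}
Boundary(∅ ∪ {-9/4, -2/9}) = {-9/4, -2/9}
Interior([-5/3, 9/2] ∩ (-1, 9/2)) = (-1, 9/2)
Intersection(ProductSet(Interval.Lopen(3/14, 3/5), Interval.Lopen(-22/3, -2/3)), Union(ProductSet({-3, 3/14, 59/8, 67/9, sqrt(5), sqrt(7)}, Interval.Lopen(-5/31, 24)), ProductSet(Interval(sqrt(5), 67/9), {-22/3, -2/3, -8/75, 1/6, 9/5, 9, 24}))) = EmptySet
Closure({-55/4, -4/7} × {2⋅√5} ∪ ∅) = {-55/4, -4/7} × {2⋅√5}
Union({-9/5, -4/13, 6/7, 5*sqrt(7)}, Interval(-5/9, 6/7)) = Union({-9/5, 5*sqrt(7)}, Interval(-5/9, 6/7))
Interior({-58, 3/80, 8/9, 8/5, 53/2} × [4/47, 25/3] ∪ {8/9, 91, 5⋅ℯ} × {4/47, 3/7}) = ∅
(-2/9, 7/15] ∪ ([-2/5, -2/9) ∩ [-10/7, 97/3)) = [-2/5, -2/9) ∪ (-2/9, 7/15]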